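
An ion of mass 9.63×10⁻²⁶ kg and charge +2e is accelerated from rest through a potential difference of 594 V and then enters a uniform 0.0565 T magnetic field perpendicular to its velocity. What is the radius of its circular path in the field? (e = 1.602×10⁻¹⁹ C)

Acceleration: |q|V = ½mv² ⇒ v = √(2|q|V/m) = √(2·3.204×10⁻¹⁹·594/9.63×10⁻²⁶) ≈ 6.287×10⁴ m/s.
In the field: r = mv/(|q|B) = (9.63×10⁻²⁶)(6.287×10⁴)/((3.204×10⁻¹⁹)(0.0565)) ≈ 0.334 m.

r ≈ 0.334 m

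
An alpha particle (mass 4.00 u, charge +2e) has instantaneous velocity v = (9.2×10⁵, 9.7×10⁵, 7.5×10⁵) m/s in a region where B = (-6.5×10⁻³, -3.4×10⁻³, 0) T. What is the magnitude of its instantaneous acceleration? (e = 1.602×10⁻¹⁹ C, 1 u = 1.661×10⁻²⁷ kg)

v×B = (2550, -4880, 3180) N/C.
F = q v×B = (3.204×10⁻¹⁹ C)·(2550, -4880, 3180) = (8.17×10⁻¹⁶, -1.56×10⁻¹⁵, 1.02×10⁻¹⁵) N.
|a| = |F|/m = 2.036×10⁻¹⁵/6.644×10⁻²⁷ ≈ 3.06×10¹¹ m/s².

|a| ≈ 3.06×10¹¹ m/s²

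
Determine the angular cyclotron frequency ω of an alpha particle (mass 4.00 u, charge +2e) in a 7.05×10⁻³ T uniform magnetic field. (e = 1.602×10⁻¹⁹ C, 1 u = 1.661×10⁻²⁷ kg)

ω = |q|B/m.
ω = (3.204×10⁻¹⁹)(7.05×10⁻³)/6.644×10⁻²⁷ ≈ 3.40×10⁵ rad/s.

ω ≈ 3.40×10⁵ rad/s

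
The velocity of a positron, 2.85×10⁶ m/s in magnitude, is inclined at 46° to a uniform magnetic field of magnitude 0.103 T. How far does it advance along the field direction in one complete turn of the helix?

v∥ = v cosθ = 2.85×10⁶·cos46° ≈ 1.980×10⁶ m/s.
T = 2πm/(|q|B) = 2π(9.109×10⁻³¹)/((1.602×10⁻¹⁹)(0.103)) ≈ 3.469×10⁻¹⁰ s.
pitch = v∥ T = (1.980×10⁶)(3.469×10⁻¹⁰) ≈ 6.87×10⁻⁴ m.

p ≈ 6.87×10⁻⁴ m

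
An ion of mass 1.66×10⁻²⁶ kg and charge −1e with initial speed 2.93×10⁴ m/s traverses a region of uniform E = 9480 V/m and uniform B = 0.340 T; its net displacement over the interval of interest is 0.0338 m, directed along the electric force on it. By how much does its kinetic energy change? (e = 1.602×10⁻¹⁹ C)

The magnetic force is always ⟂ v and does no work; only the electric force changes KE.
ΔKE = F_E · d = |q|E d = (1.602×10⁻¹⁹)(9480)(0.0338) ≈ 5.13×10⁻¹⁷ J.

ΔKE ≈ 5.13×10⁻¹⁷ J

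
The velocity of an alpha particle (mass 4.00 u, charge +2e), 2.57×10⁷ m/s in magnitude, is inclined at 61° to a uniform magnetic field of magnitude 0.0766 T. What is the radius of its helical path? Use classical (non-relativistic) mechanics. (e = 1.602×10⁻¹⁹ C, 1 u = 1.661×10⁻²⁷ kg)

v⊥ = v sinθ = 2.57×10⁷·sin61° ≈ 2.248×10⁷ m/s.
r = m v⊥/(|q|B) = (6.644×10⁻²⁷)(2.248×10⁷)/((3.204×10⁻¹⁹)(0.0766)) ≈ 6.09 m.

r ≈ 6.09 m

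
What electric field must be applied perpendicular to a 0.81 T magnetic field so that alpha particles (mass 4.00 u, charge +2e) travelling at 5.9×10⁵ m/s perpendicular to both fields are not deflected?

For straight-line motion qE = qvB, so E = vB.
E = 5.9×10⁵ × 0.81 = 4.8×10⁵ V/m.

E = 4.8×10⁵ V/m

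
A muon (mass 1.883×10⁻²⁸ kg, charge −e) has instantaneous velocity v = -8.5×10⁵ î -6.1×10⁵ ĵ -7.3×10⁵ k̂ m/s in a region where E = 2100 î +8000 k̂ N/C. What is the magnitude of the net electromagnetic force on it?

Only an electric field acts, so F = qE = (−1.602×10⁻¹⁹ C)·(2100, 0, 8000) = (-3.36×10⁻¹⁶, 0, -1.28×10⁻¹⁵) N.
|F| = 1.33×10⁻¹⁵ N.

|F| ≈ 1.33×10⁻¹⁵ N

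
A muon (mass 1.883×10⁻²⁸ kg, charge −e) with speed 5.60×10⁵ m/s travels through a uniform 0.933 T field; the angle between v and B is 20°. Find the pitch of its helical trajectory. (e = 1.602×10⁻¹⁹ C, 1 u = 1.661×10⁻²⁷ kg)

v∥ = v cosθ = 5.60×10⁵·cos20° ≈ 5.262×10⁵ m/s.
T = 2πm/(|q|B) = 2π(1.883×10⁻²⁸)/((1.602×10⁻¹⁹)(0.933)) ≈ 7.916×10⁻⁹ s.
pitch = v∥ T = (5.262×10⁵)(7.916×10⁻⁹) ≈ 4.17×10⁻³ m.

p ≈ 4.17×10⁻³ m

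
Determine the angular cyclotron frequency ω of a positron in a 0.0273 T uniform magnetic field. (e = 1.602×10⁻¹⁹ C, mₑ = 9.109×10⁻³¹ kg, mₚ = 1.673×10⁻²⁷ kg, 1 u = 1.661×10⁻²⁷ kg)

ω = |q|B/m.
ω = (1.602×10⁻¹⁹)(0.0273)/9.109×10⁻³¹ ≈ 4.80×10⁹ rad/s.

ω ≈ 4.80×10⁹ rad/s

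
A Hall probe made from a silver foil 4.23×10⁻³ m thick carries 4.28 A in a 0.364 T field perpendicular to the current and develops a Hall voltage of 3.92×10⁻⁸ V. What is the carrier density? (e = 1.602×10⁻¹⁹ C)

From V_H = IB/(n e t), n = IB/(V_H e t).
n = (4.28)(0.364)/((3.92×10⁻⁸)(1.602×10⁻¹⁹)(4.23×10⁻³)) ≈ 5.86×10²⁸ m⁻³.

n ≈ 5.86×10²⁸ m⁻³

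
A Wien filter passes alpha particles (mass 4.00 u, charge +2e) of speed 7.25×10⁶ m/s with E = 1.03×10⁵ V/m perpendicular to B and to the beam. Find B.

Balance of forces in the selector: qE = qvB ⇒ B = E/v.
B = 1.03×10⁵/7.25×10⁶ = 0.0142 T.

B = 0.0142 T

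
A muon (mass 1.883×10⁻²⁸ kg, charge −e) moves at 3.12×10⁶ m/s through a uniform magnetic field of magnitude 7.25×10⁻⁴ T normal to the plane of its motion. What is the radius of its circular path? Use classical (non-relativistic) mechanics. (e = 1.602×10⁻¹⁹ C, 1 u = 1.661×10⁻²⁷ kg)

The magnetic force provides the centripetal force: |q|vB = mv²/r.
r = mv/(|q|B) = (1.883×10⁻²⁸)(3.12×10⁶)/((1.602×10⁻¹⁹)(7.25×10⁻⁴)) ≈ 5.06 m.

r ≈ 5.06 m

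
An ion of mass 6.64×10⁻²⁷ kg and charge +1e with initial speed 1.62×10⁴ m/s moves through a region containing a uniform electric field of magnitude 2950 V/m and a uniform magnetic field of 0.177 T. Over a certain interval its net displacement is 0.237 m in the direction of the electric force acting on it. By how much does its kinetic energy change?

ΔKE ≈ 1.12×10⁻¹⁶ J

The magnetic force is always ⟂ v and does no work; only the electric force changes KE.
ΔKE = F_E · d = |q|E d = (1.602×10⁻¹⁹)(2950)(0.237) ≈ 1.12×10⁻¹⁶ J.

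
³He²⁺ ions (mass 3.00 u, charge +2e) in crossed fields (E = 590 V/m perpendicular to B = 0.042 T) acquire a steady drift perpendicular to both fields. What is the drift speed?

v_d ≈ 1.4×10⁴ m/s

In crossed fields the guiding centre drifts at v_d = |E×B|/B² = E/B, independent of charge and mass.
v_d = 590/0.042 = 1.4×10⁴ m/s.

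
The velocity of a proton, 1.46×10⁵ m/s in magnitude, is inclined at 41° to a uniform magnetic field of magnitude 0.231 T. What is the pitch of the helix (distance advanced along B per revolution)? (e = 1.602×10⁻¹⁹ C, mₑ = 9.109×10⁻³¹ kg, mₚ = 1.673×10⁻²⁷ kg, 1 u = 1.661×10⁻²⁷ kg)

p ≈ 0.0313 m

v∥ = v cosθ = 1.46×10⁵·cos41° ≈ 1.102×10⁵ m/s.
T = 2πm/(|q|B) = 2π(1.673×10⁻²⁷)/((1.602×10⁻¹⁹)(0.231)) ≈ 2.841×10⁻⁷ s.
pitch = v∥ T = (1.102×10⁵)(2.841×10⁻⁷) ≈ 0.0313 m.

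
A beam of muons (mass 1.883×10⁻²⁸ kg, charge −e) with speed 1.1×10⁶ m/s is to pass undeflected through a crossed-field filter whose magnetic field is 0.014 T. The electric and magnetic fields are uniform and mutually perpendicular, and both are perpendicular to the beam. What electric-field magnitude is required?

E = 1.5×10⁴ V/m

For straight-line motion qE = qvB, so E = vB.
E = 1.1×10⁶ × 0.014 = 1.5×10⁴ V/m.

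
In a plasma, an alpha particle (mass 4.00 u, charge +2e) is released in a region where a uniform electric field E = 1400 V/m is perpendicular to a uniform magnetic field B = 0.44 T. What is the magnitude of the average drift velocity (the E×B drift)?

The E×B drift speed is v_d = E/B.
v_d = 1400/0.44 = 3200 m/s.

v_d ≈ 3200 m/s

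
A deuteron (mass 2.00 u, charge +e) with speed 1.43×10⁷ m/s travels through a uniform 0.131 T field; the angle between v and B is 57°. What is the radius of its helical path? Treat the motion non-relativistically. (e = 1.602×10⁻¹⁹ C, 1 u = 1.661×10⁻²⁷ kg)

r ≈ 1.90 m

v⊥ = v sinθ = 1.43×10⁷·sin57° ≈ 1.199×10⁷ m/s.
r = m v⊥/(|q|B) = (3.322×10⁻²⁷)(1.199×10⁷)/((1.602×10⁻¹⁹)(0.131)) ≈ 1.90 m.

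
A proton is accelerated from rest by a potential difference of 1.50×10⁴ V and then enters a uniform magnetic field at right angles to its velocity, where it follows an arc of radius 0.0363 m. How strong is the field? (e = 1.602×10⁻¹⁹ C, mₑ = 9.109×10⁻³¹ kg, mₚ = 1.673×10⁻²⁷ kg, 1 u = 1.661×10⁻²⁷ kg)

B ≈ 0.488 T

v = √(2|q|V/m) = √(2·1.602×10⁻¹⁹·1.50×10⁴/1.673×10⁻²⁷) ≈ 1.695×10⁶ m/s.
B = mv/(|q|r) = (1.673×10⁻²⁷)(1.695×10⁶)/((1.602×10⁻¹⁹)(0.0363)) ≈ 0.488 T.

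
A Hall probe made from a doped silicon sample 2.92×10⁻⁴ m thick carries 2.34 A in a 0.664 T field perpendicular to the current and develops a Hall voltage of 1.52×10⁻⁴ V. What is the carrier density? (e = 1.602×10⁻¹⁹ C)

From V_H = IB/(n e t), n = IB/(V_H e t).
n = (2.34)(0.664)/((1.52×10⁻⁴)(1.602×10⁻¹⁹)(2.92×10⁻⁴)) ≈ 2.19×10²⁶ m⁻³.

n ≈ 2.19×10²⁶ m⁻³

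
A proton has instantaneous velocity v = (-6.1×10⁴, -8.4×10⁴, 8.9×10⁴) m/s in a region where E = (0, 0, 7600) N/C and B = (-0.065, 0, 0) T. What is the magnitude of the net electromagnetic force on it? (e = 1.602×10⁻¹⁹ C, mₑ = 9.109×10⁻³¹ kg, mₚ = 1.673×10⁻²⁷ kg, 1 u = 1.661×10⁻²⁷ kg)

v×B = (0, -5780, -5460) N/C.
E + v×B = (0, -5780, 2140) N/C.
F = q(E + v×B) = (1.602×10⁻¹⁹ C)·(0, -5780, 2140) = (0, -9.27×10⁻¹⁶, 3.43×10⁻¹⁶) N.
|F| = 9.88×10⁻¹⁶ N.

|F| ≈ 9.88×10⁻¹⁶ N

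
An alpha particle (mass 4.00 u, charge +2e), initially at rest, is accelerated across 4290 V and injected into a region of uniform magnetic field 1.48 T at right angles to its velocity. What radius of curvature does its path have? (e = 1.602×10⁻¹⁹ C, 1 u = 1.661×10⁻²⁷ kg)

Acceleration: |q|V = ½mv² ⇒ v = √(2|q|V/m) = √(2·3.204×10⁻¹⁹·4290/6.644×10⁻²⁷) ≈ 6.432×10⁵ m/s.
In the field: r = mv/(|q|B) = (6.644×10⁻²⁷)(6.432×10⁵)/((3.204×10⁻¹⁹)(1.48)) ≈ 9.01×10⁻³ m.

r ≈ 9.01×10⁻³ m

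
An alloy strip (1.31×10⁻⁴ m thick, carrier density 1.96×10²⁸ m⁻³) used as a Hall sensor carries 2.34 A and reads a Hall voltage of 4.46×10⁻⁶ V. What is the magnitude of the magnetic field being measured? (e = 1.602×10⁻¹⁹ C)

B ≈ 0.784 T

From V_H = IB/(n e t), B = V_H n e t / I.
B = (4.46×10⁻⁶)(1.96×10²⁸)(1.602×10⁻¹⁹)(1.31×10⁻⁴)/2.34 ≈ 0.784 T.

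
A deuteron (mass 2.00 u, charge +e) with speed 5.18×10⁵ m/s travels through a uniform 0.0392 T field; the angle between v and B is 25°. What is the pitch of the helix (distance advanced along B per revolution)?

v∥ = v cosθ = 5.18×10⁵·cos25° ≈ 4.695×10⁵ m/s.
T = 2πm/(|q|B) = 2π(3.322×10⁻²⁷)/((1.602×10⁻¹⁹)(0.0392)) ≈ 3.324×10⁻⁶ s.
pitch = v∥ T = (4.695×10⁵)(3.324×10⁻⁶) ≈ 1.56 m.

p ≈ 1.56 m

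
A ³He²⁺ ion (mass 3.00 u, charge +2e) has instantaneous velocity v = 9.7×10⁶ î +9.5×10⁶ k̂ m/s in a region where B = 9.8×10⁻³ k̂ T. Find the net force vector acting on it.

v×B = (0, -9.51×10⁴, 0) N/C.
F = q v×B = (3.204×10⁻¹⁹ C)·(0, -9.51×10⁴, 0) = (0, -3.05×10⁻¹⁴, 0) N.

F ≈ (0, -3.05×10⁻¹⁴, 0) N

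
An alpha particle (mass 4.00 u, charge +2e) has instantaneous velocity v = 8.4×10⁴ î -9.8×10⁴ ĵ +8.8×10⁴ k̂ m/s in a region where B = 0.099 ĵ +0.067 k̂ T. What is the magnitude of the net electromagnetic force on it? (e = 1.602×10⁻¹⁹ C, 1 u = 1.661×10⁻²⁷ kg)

|F| ≈ 5.86×10⁻¹⁵ N

v×B = (-1.53×10⁴, -5630, 8320) N/C.
F = q v×B = (3.204×10⁻¹⁹ C)·(-1.53×10⁴, -5630, 8320) = (-4.90×10⁻¹⁵, -1.80×10⁻¹⁵, 2.66×10⁻¹⁵) N.
|F| = 5.86×10⁻¹⁵ N.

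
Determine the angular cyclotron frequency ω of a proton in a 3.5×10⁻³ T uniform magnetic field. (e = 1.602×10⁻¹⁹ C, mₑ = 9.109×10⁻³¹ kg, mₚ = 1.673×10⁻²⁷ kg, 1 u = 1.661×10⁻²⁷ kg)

ω = |q|B/m.
ω = (1.602×10⁻¹⁹)(3.5×10⁻³)/1.673×10⁻²⁷ ≈ 3.4×10⁵ rad/s.

ω ≈ 3.4×10⁵ rad/s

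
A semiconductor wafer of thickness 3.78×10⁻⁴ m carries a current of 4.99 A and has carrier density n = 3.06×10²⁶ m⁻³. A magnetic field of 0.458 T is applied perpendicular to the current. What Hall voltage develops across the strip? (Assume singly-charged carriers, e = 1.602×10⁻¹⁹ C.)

V_H ≈ 1.23×10⁻⁴ V

V_H = IB/(n e t).
V_H = (4.99)(0.458)/((3.06×10²⁶)(1.602×10⁻¹⁹)(3.78×10⁻⁴)) ≈ 1.23×10⁻⁴ V.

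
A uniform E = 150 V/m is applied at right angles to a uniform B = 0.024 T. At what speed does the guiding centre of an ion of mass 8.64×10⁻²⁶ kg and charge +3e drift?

v_d ≈ 6200 m/s

The E×B drift speed is v_d = E/B.
v_d = 150/0.024 = 6200 m/s.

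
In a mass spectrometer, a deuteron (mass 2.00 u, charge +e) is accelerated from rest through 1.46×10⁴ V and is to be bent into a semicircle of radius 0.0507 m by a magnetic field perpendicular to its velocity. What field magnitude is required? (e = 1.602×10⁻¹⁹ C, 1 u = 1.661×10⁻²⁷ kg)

v = √(2|q|V/m) = √(2·1.602×10⁻¹⁹·1.46×10⁴/3.322×10⁻²⁷) ≈ 1.187×10⁶ m/s.
B = mv/(|q|r) = (3.322×10⁻²⁷)(1.187×10⁶)/((1.602×10⁻¹⁹)(0.0507)) ≈ 0.485 T.

B ≈ 0.485 T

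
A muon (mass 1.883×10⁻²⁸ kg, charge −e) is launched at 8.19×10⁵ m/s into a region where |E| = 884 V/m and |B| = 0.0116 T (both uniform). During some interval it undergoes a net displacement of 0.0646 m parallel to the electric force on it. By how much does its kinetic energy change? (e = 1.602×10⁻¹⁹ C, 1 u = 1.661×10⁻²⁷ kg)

ΔKE ≈ 9.15×10⁻¹⁸ J

The magnetic force is always ⟂ v and does no work; only the electric force changes KE.
ΔKE = F_E · d = |q|E d = (1.602×10⁻¹⁹)(884)(0.0646) ≈ 9.15×10⁻¹⁸ J.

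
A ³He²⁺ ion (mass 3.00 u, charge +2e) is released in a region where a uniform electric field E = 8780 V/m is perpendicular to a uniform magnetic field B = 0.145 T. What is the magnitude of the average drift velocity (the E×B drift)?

The steady drift has the magnetic force balancing the electric force, so v_d = E/B.
v_d = 8780/0.145 = 6.06×10⁴ m/s.

v_d ≈ 6.06×10⁴ m/s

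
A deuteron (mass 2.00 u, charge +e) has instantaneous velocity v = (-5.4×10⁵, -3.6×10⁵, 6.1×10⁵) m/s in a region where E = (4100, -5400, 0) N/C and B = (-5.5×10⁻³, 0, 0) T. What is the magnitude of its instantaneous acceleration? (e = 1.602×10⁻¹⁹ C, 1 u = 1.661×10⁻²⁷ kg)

v×B = (0, -3360, -1980) N/C.
E + v×B = (4100, -8760, -1980) N/C.
F = q(E + v×B) = (1.602×10⁻¹⁹ C)·(4100, -8760, -1980) = (6.57×10⁻¹⁶, -1.40×10⁻¹⁵, -3.17×10⁻¹⁶) N.
|a| = |F|/m = 1.581×10⁻¹⁵/3.322×10⁻²⁷ ≈ 4.76×10¹¹ m/s².

|a| ≈ 4.76×10¹¹ m/s²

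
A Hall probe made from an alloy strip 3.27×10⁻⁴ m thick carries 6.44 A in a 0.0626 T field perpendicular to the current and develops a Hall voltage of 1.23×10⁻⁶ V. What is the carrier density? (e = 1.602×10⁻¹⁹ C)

From V_H = IB/(n e t), n = IB/(V_H e t).
n = (6.44)(0.0626)/((1.23×10⁻⁶)(1.602×10⁻¹⁹)(3.27×10⁻⁴)) ≈ 6.26×10²⁷ m⁻³.

n ≈ 6.26×10²⁷ m⁻³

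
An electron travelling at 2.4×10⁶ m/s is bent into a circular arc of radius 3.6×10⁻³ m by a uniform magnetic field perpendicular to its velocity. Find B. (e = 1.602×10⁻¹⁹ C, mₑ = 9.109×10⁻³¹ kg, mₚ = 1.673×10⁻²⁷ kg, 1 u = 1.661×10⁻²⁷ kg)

From |q|vB = mv²/r, B = mv/(|q|r).
B = (9.109×10⁻³¹)(2.4×10⁶)/((1.602×10⁻¹⁹)(3.6×10⁻³)) ≈ 3.8×10⁻³ T.

B ≈ 3.8×10⁻³ T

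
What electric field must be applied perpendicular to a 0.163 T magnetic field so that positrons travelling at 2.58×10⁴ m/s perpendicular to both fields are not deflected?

For straight-line motion qE = qvB, so E = vB.
E = 2.58×10⁴ × 0.163 = 4210 V/m.

E = 4210 V/m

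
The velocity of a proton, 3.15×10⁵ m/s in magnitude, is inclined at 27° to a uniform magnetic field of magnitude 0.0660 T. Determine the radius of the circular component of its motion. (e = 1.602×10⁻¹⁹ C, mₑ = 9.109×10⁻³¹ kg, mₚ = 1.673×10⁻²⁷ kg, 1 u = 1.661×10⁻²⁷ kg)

v⊥ = v sinθ = 3.15×10⁵·sin27° ≈ 1.430×10⁵ m/s.
r = m v⊥/(|q|B) = (1.673×10⁻²⁷)(1.430×10⁵)/((1.602×10⁻¹⁹)(0.0660)) ≈ 0.0226 m.

r ≈ 0.0226 m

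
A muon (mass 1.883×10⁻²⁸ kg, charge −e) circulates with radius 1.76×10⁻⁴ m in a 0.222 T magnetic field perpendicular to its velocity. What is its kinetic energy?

KE ≈ 1.04×10⁻¹⁹ J

v = |q|Br/m, then KE = ½mv² = (qBr)²/(2m).
v = (1.602×10⁻¹⁹)(0.222)(1.76×10⁻⁴)/1.883×10⁻²⁸ ≈ 3.324×10⁴ m/s.
KE = ½(1.883×10⁻²⁸)(3.324×10⁴)² ≈ 1.04×10⁻¹⁹ J.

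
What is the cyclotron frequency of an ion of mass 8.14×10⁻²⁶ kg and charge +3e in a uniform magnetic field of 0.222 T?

f = |q|B/(2πm).
f = (4.806×10⁻¹⁹)(0.222)/(2π·8.14×10⁻²⁶) ≈ 2.09×10⁵ Hz.

f ≈ 2.09×10⁵ Hz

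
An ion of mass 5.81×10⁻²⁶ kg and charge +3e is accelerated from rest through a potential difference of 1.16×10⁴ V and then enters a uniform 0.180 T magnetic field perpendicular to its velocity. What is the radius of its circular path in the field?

Acceleration: |q|V = ½mv² ⇒ v = √(2|q|V/m) = √(2·4.806×10⁻¹⁹·1.16×10⁴/5.81×10⁻²⁶) ≈ 4.381×10⁵ m/s.
In the field: r = mv/(|q|B) = (5.81×10⁻²⁶)(4.381×10⁵)/((4.806×10⁻¹⁹)(0.180)) ≈ 0.294 m.

r ≈ 0.294 m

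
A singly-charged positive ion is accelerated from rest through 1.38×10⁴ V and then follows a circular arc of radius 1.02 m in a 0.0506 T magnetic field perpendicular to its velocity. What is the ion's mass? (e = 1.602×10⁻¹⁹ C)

m ≈ 1.55×10⁻²⁶ kg

Combine |q|V = ½mv² and r = mv/(|q|B): eliminate v to get m = qB²r²/(2V).
m = (1.602×10⁻¹⁹)(0.0506)²(1.02)²/(2·1.38×10⁴) ≈ 1.55×10⁻²⁶ kg.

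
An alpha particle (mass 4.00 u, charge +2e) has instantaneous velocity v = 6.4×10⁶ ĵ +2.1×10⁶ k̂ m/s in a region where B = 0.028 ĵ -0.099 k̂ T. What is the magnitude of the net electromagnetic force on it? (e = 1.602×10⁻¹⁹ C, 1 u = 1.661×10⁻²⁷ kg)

v×B = (-6.92×10⁵, 0, 0) N/C.
F = q v×B = (3.204×10⁻¹⁹ C)·(-6.92×10⁵, 0, 0) = (-2.22×10⁻¹³, 0, 0) N.
|F| = 2.22×10⁻¹³ N.

|F| ≈ 2.22×10⁻¹³ N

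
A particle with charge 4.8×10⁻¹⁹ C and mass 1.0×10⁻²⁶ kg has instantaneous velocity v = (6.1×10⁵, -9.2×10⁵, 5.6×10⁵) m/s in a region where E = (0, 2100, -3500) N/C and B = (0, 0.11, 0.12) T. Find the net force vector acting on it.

v×B = (-1.72×10⁵, -7.32×10⁴, 6.71×10⁴) N/C.
E + v×B = (-1.72×10⁵, -7.11×10⁴, 6.36×10⁴) N/C.
F = q(E + v×B) = (4.8×10⁻¹⁹ C)·(-1.72×10⁵, -7.11×10⁴, 6.36×10⁴) = (-8.26×10⁻¹⁴, -3.41×10⁻¹⁴, 3.05×10⁻¹⁴) N.

F ≈ (-8.26×10⁻¹⁴, -3.41×10⁻¹⁴, 3.05×10⁻¹⁴) N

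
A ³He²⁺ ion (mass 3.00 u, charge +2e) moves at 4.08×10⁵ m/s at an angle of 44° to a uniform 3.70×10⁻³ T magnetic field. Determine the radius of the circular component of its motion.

v⊥ = v sinθ = 4.08×10⁵·sin44° ≈ 2.834×10⁵ m/s.
r = m v⊥/(|q|B) = (4.983×10⁻²⁷)(2.834×10⁵)/((3.204×10⁻¹⁹)(3.70×10⁻³)) ≈ 1.19 m.

r ≈ 1.19 m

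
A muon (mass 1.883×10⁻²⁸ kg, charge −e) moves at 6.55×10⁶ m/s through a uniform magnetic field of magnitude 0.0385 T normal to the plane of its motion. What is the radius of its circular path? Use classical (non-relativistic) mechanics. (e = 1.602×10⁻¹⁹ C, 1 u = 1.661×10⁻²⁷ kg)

r ≈ 0.200 m

The magnetic force provides the centripetal force: |q|vB = mv²/r.
r = mv/(|q|B) = (1.883×10⁻²⁸)(6.55×10⁶)/((1.602×10⁻¹⁹)(0.0385)) ≈ 0.200 m.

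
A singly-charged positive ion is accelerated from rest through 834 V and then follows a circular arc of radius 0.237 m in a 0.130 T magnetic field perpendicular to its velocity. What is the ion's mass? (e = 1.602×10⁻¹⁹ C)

m ≈ 9.12×10⁻²⁶ kg

Combine |q|V = ½mv² and r = mv/(|q|B): eliminate v to get m = qB²r²/(2V).
m = (1.602×10⁻¹⁹)(0.130)²(0.237)²/(2·834) ≈ 9.12×10⁻²⁶ kg.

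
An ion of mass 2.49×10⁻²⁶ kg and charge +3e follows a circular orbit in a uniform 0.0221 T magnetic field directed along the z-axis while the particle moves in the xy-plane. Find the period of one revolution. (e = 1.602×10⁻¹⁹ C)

The cyclotron period depends only on m, q, B: T = 2πm/(|q|B).
T = 2π(2.49×10⁻²⁶)/((4.806×10⁻¹⁹)(0.0221)) ≈ 1.47×10⁻⁵ s.

T ≈ 1.47×10⁻⁵ s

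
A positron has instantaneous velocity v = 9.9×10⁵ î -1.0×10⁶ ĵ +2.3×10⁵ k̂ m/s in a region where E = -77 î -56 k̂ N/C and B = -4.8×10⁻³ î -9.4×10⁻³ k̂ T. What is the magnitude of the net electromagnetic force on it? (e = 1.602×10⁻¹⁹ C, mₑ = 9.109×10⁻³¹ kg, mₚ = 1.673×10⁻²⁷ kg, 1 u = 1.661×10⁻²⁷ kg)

|F| ≈ 2.14×10⁻¹⁵ N

v×B = (9400, 8200, -4800) N/C.
E + v×B = (9320, 8200, -4860) N/C.
F = q(E + v×B) = (1.602×10⁻¹⁹ C)·(9320, 8200, -4860) = (1.49×10⁻¹⁵, 1.31×10⁻¹⁵, -7.78×10⁻¹⁶) N.
|F| = 2.14×10⁻¹⁵ N.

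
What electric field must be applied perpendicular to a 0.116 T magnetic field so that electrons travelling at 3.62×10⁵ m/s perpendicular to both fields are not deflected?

E = 4.20×10⁴ V/m

For straight-line motion qE = qvB, so E = vB.
E = 3.62×10⁵ × 0.116 = 4.20×10⁴ V/m.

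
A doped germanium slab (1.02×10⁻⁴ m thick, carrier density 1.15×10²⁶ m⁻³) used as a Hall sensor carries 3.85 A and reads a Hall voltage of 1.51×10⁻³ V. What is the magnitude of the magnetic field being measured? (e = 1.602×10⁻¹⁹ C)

From V_H = IB/(n e t), B = V_H n e t / I.
B = (1.51×10⁻³)(1.15×10²⁶)(1.602×10⁻¹⁹)(1.02×10⁻⁴)/3.85 ≈ 0.737 T.

B ≈ 0.737 T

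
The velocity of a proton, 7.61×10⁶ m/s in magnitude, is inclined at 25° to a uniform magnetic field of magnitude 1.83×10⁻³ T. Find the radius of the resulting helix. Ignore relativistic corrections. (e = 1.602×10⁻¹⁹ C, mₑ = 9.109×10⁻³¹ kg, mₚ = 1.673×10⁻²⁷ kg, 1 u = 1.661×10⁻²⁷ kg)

r ≈ 18.4 m

v⊥ = v sinθ = 7.61×10⁶·sin25° ≈ 3.216×10⁶ m/s.
r = m v⊥/(|q|B) = (1.673×10⁻²⁷)(3.216×10⁶)/((1.602×10⁻¹⁹)(1.83×10⁻³)) ≈ 18.4 m.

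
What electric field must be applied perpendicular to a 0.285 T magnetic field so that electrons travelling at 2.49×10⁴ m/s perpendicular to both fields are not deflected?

E = 7100 V/m

For straight-line motion qE = qvB, so E = vB.
E = 2.49×10⁴ × 0.285 = 7100 V/m.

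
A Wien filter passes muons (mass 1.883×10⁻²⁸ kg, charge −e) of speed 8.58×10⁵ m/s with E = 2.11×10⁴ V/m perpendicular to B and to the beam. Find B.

Balance of forces in the selector: qE = qvB ⇒ B = E/v.
B = 2.11×10⁴/8.58×10⁵ = 0.0246 T.

B = 0.0246 T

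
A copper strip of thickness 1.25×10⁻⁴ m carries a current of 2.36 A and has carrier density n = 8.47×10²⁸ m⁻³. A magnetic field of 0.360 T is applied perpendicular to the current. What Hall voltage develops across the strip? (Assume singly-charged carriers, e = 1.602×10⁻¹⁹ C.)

V_H = IB/(n e t).
V_H = (2.36)(0.360)/((8.47×10²⁸)(1.602×10⁻¹⁹)(1.25×10⁻⁴)) ≈ 5.01×10⁻⁷ V.

V_H ≈ 5.01×10⁻⁷ V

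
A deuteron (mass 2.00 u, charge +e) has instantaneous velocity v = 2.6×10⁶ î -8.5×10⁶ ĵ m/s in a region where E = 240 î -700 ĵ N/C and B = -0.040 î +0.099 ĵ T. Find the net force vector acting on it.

v×B = (0, 0, -8.26×10⁴) N/C.
E + v×B = (240, -700, -8.26×10⁴) N/C.
F = q(E + v×B) = (1.602×10⁻¹⁹ C)·(240, -700, -8.26×10⁴) = (3.84×10⁻¹⁷, -1.12×10⁻¹⁶, -1.32×10⁻¹⁴) N.

F ≈ (3.84×10⁻¹⁷, -1.12×10⁻¹⁶, -1.32×10⁻¹⁴) N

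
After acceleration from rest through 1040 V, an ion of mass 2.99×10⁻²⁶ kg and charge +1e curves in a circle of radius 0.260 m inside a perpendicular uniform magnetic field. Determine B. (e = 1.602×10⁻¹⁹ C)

B ≈ 0.0758 T

v = √(2|q|V/m) = √(2·1.602×10⁻¹⁹·1040/2.99×10⁻²⁶) ≈ 1.056×10⁵ m/s.
B = mv/(|q|r) = (2.99×10⁻²⁶)(1.056×10⁵)/((1.602×10⁻¹⁹)(0.260)) ≈ 0.0758 T.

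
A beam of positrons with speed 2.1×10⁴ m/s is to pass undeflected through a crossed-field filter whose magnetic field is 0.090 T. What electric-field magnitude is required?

E = 1900 V/m

For straight-line motion qE = qvB, so E = vB.
E = 2.1×10⁴ × 0.090 = 1900 V/m.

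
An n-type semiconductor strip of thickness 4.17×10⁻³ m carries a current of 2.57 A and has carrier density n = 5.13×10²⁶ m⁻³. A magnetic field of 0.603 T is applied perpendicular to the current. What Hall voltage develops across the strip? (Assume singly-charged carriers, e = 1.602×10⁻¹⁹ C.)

V_H = IB/(n e t).
V_H = (2.57)(0.603)/((5.13×10²⁶)(1.602×10⁻¹⁹)(4.17×10⁻³)) ≈ 4.52×10⁻⁶ V.

V_H ≈ 4.52×10⁻⁶ V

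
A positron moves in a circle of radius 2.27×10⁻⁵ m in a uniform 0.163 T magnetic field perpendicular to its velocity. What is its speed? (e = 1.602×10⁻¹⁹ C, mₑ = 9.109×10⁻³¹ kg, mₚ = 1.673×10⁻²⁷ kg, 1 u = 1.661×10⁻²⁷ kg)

From |q|vB = mv²/r, v = |q|Br/m.
v = (1.602×10⁻¹⁹)(0.163)(2.27×10⁻⁵)/9.109×10⁻³¹ ≈ 6.51×10⁵ m/s.

v ≈ 6.51×10⁵ m/s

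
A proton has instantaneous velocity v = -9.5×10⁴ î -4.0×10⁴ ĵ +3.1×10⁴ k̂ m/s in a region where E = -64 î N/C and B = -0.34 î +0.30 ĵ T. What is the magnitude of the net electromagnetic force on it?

|F| ≈ 7.11×10⁻¹⁵ N

v×B = (-9300, -1.05×10⁴, -4.21×10⁴) N/C.
E + v×B = (-9360, -1.05×10⁴, -4.21×10⁴) N/C.
F = q(E + v×B) = (1.602×10⁻¹⁹ C)·(-9360, -1.05×10⁴, -4.21×10⁴) = (-1.50×10⁻¹⁵, -1.69×10⁻¹⁵, -6.74×10⁻¹⁵) N.
|F| = 7.11×10⁻¹⁵ N.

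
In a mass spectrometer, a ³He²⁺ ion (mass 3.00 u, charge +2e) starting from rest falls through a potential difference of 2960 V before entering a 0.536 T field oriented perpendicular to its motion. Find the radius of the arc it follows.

r ≈ 0.0179 m

Acceleration: |q|V = ½mv² ⇒ v = √(2|q|V/m) = √(2·3.204×10⁻¹⁹·2960/4.983×10⁻²⁷) ≈ 6.170×10⁵ m/s.
In the field: r = mv/(|q|B) = (4.983×10⁻²⁷)(6.170×10⁵)/((3.204×10⁻¹⁹)(0.536)) ≈ 0.0179 m.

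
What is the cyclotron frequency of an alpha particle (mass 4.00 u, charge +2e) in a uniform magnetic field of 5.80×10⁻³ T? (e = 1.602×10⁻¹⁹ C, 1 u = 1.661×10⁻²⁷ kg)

f = |q|B/(2πm).
f = (3.204×10⁻¹⁹)(5.80×10⁻³)/(2π·6.644×10⁻²⁷) ≈ 4.45×10⁴ Hz.

f ≈ 4.45×10⁴ Hz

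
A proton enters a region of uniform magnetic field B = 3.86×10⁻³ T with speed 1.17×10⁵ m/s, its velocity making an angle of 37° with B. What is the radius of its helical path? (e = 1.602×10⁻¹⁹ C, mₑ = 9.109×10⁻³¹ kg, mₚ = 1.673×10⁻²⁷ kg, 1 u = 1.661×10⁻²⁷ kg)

v⊥ = v sinθ = 1.17×10⁵·sin37° ≈ 7.041×10⁴ m/s.
r = m v⊥/(|q|B) = (1.673×10⁻²⁷)(7.041×10⁴)/((1.602×10⁻¹⁹)(3.86×10⁻³)) ≈ 0.191 m.

r ≈ 0.191 m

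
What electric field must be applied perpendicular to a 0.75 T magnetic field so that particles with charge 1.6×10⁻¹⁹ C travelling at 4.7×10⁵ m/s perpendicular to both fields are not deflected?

E = 3.5×10⁵ V/m

For straight-line motion qE = qvB, so E = vB.
E = 4.7×10⁵ × 0.75 = 3.5×10⁵ V/m.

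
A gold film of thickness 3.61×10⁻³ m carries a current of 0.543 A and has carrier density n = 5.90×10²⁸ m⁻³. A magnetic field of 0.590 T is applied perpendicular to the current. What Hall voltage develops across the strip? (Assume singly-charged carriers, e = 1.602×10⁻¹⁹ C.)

V_H = IB/(n e t).
V_H = (0.543)(0.590)/((5.90×10²⁸)(1.602×10⁻¹⁹)(3.61×10⁻³)) ≈ 9.39×10⁻⁹ V.

V_H ≈ 9.39×10⁻⁹ V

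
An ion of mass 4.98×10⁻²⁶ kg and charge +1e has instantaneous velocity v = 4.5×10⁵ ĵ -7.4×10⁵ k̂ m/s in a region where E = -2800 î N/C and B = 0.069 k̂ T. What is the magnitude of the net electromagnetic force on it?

v×B = (3.11×10⁴, 0, 0) N/C.
E + v×B = (2.83×10⁴, 0, 0) N/C.
F = q(E + v×B) = (1.602×10⁻¹⁹ C)·(2.83×10⁴, 0, 0) = (4.53×10⁻¹⁵, 0, 0) N.
|F| = 4.53×10⁻¹⁵ N.

|F| ≈ 4.53×10⁻¹⁵ N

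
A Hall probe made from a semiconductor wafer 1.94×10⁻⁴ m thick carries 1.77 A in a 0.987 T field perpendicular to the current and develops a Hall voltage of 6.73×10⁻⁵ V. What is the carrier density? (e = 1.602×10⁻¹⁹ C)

n ≈ 8.35×10²⁶ m⁻³

From V_H = IB/(n e t), n = IB/(V_H e t).
n = (1.77)(0.987)/((6.73×10⁻⁵)(1.602×10⁻¹⁹)(1.94×10⁻⁴)) ≈ 8.35×10²⁶ m⁻³.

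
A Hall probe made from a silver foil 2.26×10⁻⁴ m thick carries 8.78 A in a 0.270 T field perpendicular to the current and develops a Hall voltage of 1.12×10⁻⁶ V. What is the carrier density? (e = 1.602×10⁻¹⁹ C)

n ≈ 5.85×10²⁸ m⁻³

From V_H = IB/(n e t), n = IB/(V_H e t).
n = (8.78)(0.270)/((1.12×10⁻⁶)(1.602×10⁻¹⁹)(2.26×10⁻⁴)) ≈ 5.85×10²⁸ m⁻³.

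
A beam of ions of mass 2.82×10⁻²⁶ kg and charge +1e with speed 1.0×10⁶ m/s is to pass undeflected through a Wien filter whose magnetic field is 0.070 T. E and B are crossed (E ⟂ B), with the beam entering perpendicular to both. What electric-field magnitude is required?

For straight-line motion qE = qvB, so E = vB.
E = 1.0×10⁶ × 0.070 = 7.0×10⁴ V/m.

E = 7.0×10⁴ V/m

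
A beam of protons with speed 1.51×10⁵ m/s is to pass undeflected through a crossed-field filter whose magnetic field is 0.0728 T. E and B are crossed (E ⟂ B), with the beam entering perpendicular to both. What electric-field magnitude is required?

E = 1.10×10⁴ V/m

For straight-line motion qE = qvB, so E = vB.
E = 1.51×10⁵ × 0.0728 = 1.10×10⁴ V/m.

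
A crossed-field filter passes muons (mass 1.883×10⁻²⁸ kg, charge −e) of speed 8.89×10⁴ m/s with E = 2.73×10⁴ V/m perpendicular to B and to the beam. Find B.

Balance of forces in the selector: qE = qvB ⇒ B = E/v.
B = 2.73×10⁴/8.89×10⁴ = 0.307 T.

B = 0.307 T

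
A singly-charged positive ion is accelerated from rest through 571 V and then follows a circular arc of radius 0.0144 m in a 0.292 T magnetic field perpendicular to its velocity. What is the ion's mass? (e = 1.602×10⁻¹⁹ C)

Combine |q|V = ½mv² and r = mv/(|q|B): eliminate v to get m = qB²r²/(2V).
m = (1.602×10⁻¹⁹)(0.292)²(0.0144)²/(2·571) ≈ 2.48×10⁻²⁷ kg.

m ≈ 2.48×10⁻²⁷ kg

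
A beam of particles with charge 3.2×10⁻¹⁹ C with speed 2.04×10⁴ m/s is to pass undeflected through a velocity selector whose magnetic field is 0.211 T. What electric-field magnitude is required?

E = 4300 V/m

For straight-line motion qE = qvB, so E = vB.
E = 2.04×10⁴ × 0.211 = 4300 V/m.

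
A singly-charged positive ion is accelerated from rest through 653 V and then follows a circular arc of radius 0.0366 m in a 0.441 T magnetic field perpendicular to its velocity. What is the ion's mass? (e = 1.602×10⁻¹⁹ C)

m ≈ 3.20×10⁻²⁶ kg

Combine |q|V = ½mv² and r = mv/(|q|B): eliminate v to get m = qB²r²/(2V).
m = (1.602×10⁻¹⁹)(0.441)²(0.0366)²/(2·653) ≈ 3.20×10⁻²⁶ kg.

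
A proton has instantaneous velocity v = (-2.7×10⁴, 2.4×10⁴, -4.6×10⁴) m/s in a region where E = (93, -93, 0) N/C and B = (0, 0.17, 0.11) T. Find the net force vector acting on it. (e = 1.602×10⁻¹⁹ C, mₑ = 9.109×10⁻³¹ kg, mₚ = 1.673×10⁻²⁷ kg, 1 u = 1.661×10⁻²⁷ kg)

F ≈ (1.69×10⁻¹⁵, 4.61×10⁻¹⁶, -7.35×10⁻¹⁶) N

v×B = (1.05×10⁴, 2970, -4590) N/C.
E + v×B = (1.06×10⁴, 2880, -4590) N/C.
F = q(E + v×B) = (1.602×10⁻¹⁹ C)·(1.06×10⁴, 2880, -4590) = (1.69×10⁻¹⁵, 4.61×10⁻¹⁶, -7.35×10⁻¹⁶) N.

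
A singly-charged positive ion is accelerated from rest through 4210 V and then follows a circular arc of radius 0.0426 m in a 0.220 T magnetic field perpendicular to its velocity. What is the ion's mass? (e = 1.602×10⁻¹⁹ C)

Combine |q|V = ½mv² and r = mv/(|q|B): eliminate v to get m = qB²r²/(2V).
m = (1.602×10⁻¹⁹)(0.220)²(0.0426)²/(2·4210) ≈ 1.67×10⁻²⁷ kg.

m ≈ 1.67×10⁻²⁷ kg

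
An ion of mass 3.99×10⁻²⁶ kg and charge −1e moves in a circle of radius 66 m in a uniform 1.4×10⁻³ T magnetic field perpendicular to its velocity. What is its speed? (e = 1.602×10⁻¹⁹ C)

v ≈ 3.7×10⁵ m/s

From |q|vB = mv²/r, v = |q|Br/m.
v = (1.602×10⁻¹⁹)(1.4×10⁻³)(66)/3.99×10⁻²⁶ ≈ 3.7×10⁵ m/s.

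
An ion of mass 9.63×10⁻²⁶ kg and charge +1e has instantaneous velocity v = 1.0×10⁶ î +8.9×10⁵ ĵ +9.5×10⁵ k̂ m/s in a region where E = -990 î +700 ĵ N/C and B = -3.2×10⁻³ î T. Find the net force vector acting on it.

F ≈ (-1.59×10⁻¹⁶, -3.75×10⁻¹⁶, 4.56×10⁻¹⁶) N

v×B = (0, -3040, 2850) N/C.
E + v×B = (-990, -2340, 2850) N/C.
F = q(E + v×B) = (1.602×10⁻¹⁹ C)·(-990, -2340, 2850) = (-1.59×10⁻¹⁶, -3.75×10⁻¹⁶, 4.56×10⁻¹⁶) N.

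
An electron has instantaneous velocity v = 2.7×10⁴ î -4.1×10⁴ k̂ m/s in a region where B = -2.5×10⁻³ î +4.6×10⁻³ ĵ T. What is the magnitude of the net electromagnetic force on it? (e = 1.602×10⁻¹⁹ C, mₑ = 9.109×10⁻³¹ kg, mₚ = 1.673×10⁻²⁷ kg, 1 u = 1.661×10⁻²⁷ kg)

|F| ≈ 3.97×10⁻¹⁷ N

v×B = (189, 102, 124) N/C.
F = q v×B = (−1.602×10⁻¹⁹ C)·(189, 102, 124) = (-3.02×10⁻¹⁷, -1.64×10⁻¹⁷, -1.99×10⁻¹⁷) N.
|F| = 3.97×10⁻¹⁷ N.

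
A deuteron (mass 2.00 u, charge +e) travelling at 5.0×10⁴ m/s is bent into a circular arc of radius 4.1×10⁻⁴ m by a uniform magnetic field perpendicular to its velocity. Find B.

From |q|vB = mv²/r, B = mv/(|q|r).
B = (3.322×10⁻²⁷)(5.0×10⁴)/((1.602×10⁻¹⁹)(4.1×10⁻⁴)) ≈ 2.5 T.

B ≈ 2.5 T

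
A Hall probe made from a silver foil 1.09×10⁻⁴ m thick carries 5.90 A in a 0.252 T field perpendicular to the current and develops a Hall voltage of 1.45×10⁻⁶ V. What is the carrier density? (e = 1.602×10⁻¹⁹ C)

n ≈ 5.87×10²⁸ m⁻³

From V_H = IB/(n e t), n = IB/(V_H e t).
n = (5.90)(0.252)/((1.45×10⁻⁶)(1.602×10⁻¹⁹)(1.09×10⁻⁴)) ≈ 5.87×10²⁸ m⁻³.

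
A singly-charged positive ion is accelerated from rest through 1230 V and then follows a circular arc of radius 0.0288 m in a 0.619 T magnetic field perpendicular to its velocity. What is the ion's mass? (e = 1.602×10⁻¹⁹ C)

Combine |q|V = ½mv² and r = mv/(|q|B): eliminate v to get m = qB²r²/(2V).
m = (1.602×10⁻¹⁹)(0.619)²(0.0288)²/(2·1230) ≈ 2.07×10⁻²⁶ kg.

m ≈ 2.07×10⁻²⁶ kg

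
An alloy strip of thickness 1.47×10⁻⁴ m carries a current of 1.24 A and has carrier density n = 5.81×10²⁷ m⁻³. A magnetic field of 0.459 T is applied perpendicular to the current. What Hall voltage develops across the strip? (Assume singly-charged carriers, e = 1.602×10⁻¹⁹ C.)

V_H = IB/(n e t).
V_H = (1.24)(0.459)/((5.81×10²⁷)(1.602×10⁻¹⁹)(1.47×10⁻⁴)) ≈ 4.16×10⁻⁶ V.

V_H ≈ 4.16×10⁻⁶ V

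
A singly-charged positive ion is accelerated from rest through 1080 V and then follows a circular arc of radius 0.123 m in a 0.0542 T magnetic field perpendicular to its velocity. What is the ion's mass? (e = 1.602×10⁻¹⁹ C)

m ≈ 3.30×10⁻²⁷ kg

Combine |q|V = ½mv² and r = mv/(|q|B): eliminate v to get m = qB²r²/(2V).
m = (1.602×10⁻¹⁹)(0.0542)²(0.123)²/(2·1080) ≈ 3.30×10⁻²⁷ kg.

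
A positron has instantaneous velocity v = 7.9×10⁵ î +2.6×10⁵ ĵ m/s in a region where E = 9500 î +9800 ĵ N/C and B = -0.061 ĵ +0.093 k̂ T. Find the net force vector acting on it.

F ≈ (5.40×10⁻¹⁵, -1.02×10⁻¹⁴, -7.72×10⁻¹⁵) N

v×B = (2.42×10⁴, -7.35×10⁴, -4.82×10⁴) N/C.
E + v×B = (3.37×10⁴, -6.37×10⁴, -4.82×10⁴) N/C.
F = q(E + v×B) = (1.602×10⁻¹⁹ C)·(3.37×10⁴, -6.37×10⁴, -4.82×10⁴) = (5.40×10⁻¹⁵, -1.02×10⁻¹⁴, -7.72×10⁻¹⁵) N.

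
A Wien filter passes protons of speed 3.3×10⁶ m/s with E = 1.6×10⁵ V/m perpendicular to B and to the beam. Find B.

Balance of forces in the selector: qE = qvB ⇒ B = E/v.
B = 1.6×10⁵/3.3×10⁶ = 0.048 T.

B = 0.048 T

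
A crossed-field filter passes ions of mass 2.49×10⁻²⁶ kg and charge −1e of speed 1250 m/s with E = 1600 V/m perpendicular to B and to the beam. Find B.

B = 1.28 T

Balance of forces in the selector: qE = qvB ⇒ B = E/v.
B = 1600/1250 = 1.28 T.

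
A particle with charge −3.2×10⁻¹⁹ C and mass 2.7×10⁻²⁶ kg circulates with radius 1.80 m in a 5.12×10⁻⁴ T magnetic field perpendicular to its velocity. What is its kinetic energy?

KE ≈ 10.1 eV

v = |q|Br/m, then KE = ½mv² = (qBr)²/(2m).
v = (3.2×10⁻¹⁹)(5.12×10⁻⁴)(1.80)/2.7×10⁻²⁶ ≈ 1.092×10⁴ m/s.
KE = ½(2.7×10⁻²⁶)(1.092×10⁴)² ≈ 1.61×10⁻¹⁸ J = 10.1 eV.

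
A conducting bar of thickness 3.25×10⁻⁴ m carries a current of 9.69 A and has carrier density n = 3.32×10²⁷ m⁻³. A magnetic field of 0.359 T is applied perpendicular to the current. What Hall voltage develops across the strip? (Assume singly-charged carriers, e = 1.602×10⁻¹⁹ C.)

V_H ≈ 2.01×10⁻⁵ V

V_H = IB/(n e t).
V_H = (9.69)(0.359)/((3.32×10²⁷)(1.602×10⁻¹⁹)(3.25×10⁻⁴)) ≈ 2.01×10⁻⁵ V.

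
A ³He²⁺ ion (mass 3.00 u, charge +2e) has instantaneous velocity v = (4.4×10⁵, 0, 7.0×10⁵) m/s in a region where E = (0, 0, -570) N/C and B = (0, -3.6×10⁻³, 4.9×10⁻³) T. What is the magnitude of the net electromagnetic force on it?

|F| ≈ 1.27×10⁻¹⁵ N

v×B = (2520, -2160, -1580) N/C.
E + v×B = (2520, -2160, -2150) N/C.
F = q(E + v×B) = (3.204×10⁻¹⁹ C)·(2520, -2160, -2150) = (8.07×10⁻¹⁶, -6.91×10⁻¹⁶, -6.90×10⁻¹⁶) N.
|F| = 1.27×10⁻¹⁵ N.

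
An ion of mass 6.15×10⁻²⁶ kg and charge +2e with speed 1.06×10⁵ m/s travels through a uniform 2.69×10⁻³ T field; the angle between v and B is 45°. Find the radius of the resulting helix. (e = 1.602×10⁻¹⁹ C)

v⊥ = v sinθ = 1.06×10⁵·sin45° ≈ 7.495×10⁴ m/s.
r = m v⊥/(|q|B) = (6.15×10⁻²⁶)(7.495×10⁴)/((3.204×10⁻¹⁹)(2.69×10⁻³)) ≈ 5.35 m.

r ≈ 5.35 m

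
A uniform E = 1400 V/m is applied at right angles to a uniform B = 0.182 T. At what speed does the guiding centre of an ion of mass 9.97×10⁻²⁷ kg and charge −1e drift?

The E×B drift speed is v_d = E/B.
v_d = 1400/0.182 = 7690 m/s.

v_d ≈ 7690 m/s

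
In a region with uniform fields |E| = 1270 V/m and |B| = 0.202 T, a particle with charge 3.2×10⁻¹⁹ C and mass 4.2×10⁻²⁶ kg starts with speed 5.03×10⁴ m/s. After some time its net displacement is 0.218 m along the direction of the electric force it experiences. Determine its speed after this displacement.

B does no work; ΔKE = |q|E d.
½mv_f² = ½mv₀² + |q|Ed = ½(4.2×10⁻²⁶)(5.03×10⁴)² + (3.2×10⁻¹⁹)(1270)(0.218) ≈ 5.313×10⁻¹⁷ J + 8.860×10⁻¹⁷ J ≈ 1.417×10⁻¹⁶ J.
v_f = √(2·1.417×10⁻¹⁶/4.2×10⁻²⁶) ≈ 8.22×10⁴ m/s.

v_f ≈ 8.22×10⁴ m/s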